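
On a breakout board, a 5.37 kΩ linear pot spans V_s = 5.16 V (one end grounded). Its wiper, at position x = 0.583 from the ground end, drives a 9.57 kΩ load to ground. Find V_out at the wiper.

V_out ≈ 2.65 V

The pot divides into 2.239 kΩ above the wiper and 3.131 kΩ below.
Lower segment in parallel with the load: 3.131 ‖ 9.57 = 2.359 kΩ.
Loaded-divider output: V_out = 5.16 × 0.5130 = 2.647 V.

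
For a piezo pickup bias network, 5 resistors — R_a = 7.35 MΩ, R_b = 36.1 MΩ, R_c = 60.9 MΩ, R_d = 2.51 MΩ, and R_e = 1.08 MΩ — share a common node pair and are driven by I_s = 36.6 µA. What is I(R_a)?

Conductances: ΣG = 1/7.35 + 1/36.1 + 1/60.9 + 1/2.51 + 1/1.08 = 1.505 (1/MΩ).
By the current-divider rule, I = I_s · G_k/ΣG = 36.6 × 0.09043 = 3.310 µA.

I ≈ 3.31 µA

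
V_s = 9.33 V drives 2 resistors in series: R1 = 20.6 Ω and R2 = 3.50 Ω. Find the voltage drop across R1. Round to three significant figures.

V ≈ 7.98 V

Series total: ΣR = 20.6 + 3.50 = 24.10 Ω.
By the voltage-divider rule, V = 9.33 × 20.60/24.10 = 7.975 V.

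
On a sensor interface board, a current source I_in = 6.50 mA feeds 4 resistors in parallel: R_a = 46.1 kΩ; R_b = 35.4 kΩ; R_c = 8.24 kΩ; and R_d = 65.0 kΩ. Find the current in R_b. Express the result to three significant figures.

Total conductance ΣG = 1/46.1 + 1/35.4 + 1/8.24 + 1/65.0 = 0.1867 (units of 1/kΩ).
By the current-divider rule, I = I_in · G_k/ΣG = 6.50 × 0.1513 = 0.9836 mA.

I ≈ 0.984 mA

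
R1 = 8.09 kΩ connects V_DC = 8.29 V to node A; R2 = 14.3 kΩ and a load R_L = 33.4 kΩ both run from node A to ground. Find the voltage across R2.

V_out ≈ 4.59 V

R2 ‖ R_L = (14.3 × 33.4)/(14.3 + 33.4) = 10.01 kΩ.
Voltage divider with the loaded lower leg: V_out = 8.29 × 10.01/(8.09 + 10.01) = 8.29 × 0.5531 = 4.585 V.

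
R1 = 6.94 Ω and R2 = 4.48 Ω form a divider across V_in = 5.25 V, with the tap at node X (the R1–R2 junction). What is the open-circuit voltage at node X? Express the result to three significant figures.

V_th is the unloaded tap voltage: V_in · R2/(R1+R2) = 5.25 × 0.3923 = 2.060 V.

V_th ≈ 2.06 V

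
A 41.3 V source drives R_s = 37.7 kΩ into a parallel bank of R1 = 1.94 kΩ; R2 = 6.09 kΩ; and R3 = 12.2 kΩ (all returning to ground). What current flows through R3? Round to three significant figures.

I ≈ 0.114 mA

Combine the parallel branches: R_p = (1/1.94 + 1/6.09 + 1/12.2)⁻¹ = 1.313 kΩ.
Node voltage V_A = V_CC · R_p/(R_s + R_p) = 41.3 × 0.03365 = 1.390 V.
I(R3) = V_A / R3 = 1.390/12.2 = 0.1139 mA.
(Check via current divider: I_total = 1.059 mA; share G_k/ΣG = 0.1076 → same result.)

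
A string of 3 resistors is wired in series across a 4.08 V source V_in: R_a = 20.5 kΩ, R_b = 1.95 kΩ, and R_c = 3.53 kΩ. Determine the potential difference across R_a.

V ≈ 3.22 V

ΣR = 20.5 + 1.95 + 3.53 = 25.98 kΩ.
V = V_in · R/ΣR = 4.08 × 0.7891 = 3.219 V.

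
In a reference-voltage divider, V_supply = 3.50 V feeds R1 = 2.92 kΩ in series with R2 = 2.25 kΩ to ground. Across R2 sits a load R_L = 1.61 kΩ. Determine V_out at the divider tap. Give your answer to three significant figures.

First combine the lower leg with the load: R2 ‖ R_L = 0.9385 kΩ.
Now apply the divider: V_out = 3.50 × 0.2432 = 0.8513 V.

V_out ≈ 0.851 V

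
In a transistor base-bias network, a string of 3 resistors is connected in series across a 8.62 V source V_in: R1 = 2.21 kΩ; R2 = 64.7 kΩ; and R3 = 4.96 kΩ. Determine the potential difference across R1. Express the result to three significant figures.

V ≈ 0.265 V

Series total: ΣR = 2.21 + 64.7 + 4.96 = 71.87 kΩ.
Voltage divider: V = V_in · (2.210 / 71.87) = 8.62 × 0.03075 = 0.2651 V.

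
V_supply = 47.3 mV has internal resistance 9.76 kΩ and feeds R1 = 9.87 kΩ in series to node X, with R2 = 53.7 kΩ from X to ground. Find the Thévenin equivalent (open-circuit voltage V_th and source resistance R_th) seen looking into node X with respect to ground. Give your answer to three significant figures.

R1' = 9.76 + 9.87 = 19.63 kΩ (source resistance + R1).
Open-circuit (no load on X): V_th = V_supply · R2/(R1' + R2) = 47.3 × 53.7/(19.63 + 53.7) = 34.64 mV.
Zeroing V_supply shorts the top of R1' to ground, so R_th = R1' ‖ R2 = 14.38 kΩ.

V_th ≈ 34.6 mV, R_th ≈ 14.4 kΩ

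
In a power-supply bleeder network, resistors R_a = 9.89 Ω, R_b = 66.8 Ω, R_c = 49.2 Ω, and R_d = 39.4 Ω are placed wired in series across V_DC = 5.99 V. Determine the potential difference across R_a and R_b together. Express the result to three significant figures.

V ≈ 2.78 V

Total series resistance ΣR = 9.89 + 66.8 + 49.2 + 39.4 = 165.3 Ω.
R_{R_a..R_b} = 9.89 + 66.8 = 76.69 Ω.
Voltage divider: V = V_DC · (76.69 / 165.3) = 5.99 × 0.4640 = 2.779 V.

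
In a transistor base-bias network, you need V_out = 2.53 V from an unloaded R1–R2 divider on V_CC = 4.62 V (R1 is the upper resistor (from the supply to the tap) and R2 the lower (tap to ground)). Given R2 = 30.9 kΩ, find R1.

V_out/V_CC = R2/(R1+R2) = 0.5476.
Rearranging, R1 = R2·(1−k)/k = 30.9 × 0.8261 = 25.53 kΩ.

R1 ≈ 25.5 kΩ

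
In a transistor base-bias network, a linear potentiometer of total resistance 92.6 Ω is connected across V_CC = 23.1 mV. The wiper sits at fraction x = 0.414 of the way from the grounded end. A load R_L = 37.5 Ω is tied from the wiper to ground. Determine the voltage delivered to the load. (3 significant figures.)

The pot divides into 54.26 Ω above the wiper and 38.34 Ω below.
(x·R_p) ‖ R_L = 18.96 Ω.
Loaded-divider output: V_out = 23.1 × 0.2589 = 5.981 mV.

V_out ≈ 5.98 mV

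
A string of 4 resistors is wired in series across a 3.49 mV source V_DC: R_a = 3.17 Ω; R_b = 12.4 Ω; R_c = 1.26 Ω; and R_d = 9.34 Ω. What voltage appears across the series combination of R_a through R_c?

V ≈ 2.24 mV

ΣR = 3.17 + 12.4 + 1.26 + 9.34 = 26.17 Ω.
R_{R_a..R_c} = 3.17 + 12.4 + 1.26 = 16.83 Ω.
Voltage divider: V = V_DC · (16.83 / 26.17) = 3.49 × 0.6431 = 2.244 mV.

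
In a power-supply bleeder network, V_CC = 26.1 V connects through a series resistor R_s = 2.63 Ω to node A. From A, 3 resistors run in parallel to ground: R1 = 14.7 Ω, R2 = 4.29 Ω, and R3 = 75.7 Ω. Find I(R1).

I ≈ 0.972 A

Equivalent of the parallel group: R_p = 3.181 Ω.
V_A by voltage divider: V_A = 26.1 × 3.181/(2.63 + 3.181) = 14.29 V.
Branch current I = V_A/R1 = 14.29/14.7 = 0.9720 A.
(Equivalently: I_total = 4.491 A, then current-divider fraction G_k/ΣG = 0.2164.)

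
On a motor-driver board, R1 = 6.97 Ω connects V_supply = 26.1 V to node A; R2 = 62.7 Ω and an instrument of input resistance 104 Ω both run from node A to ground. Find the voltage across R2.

V_out ≈ 22.2 V

The load sits in parallel with R2, giving an effective lower resistance R2' = R2·R_L/(R2+R_L) = 39.12 Ω.
Voltage divider with the loaded lower leg: V_out = 26.1 × 39.12/(6.97 + 39.12) = 26.1 × 0.8488 = 22.15 V.
(Unloaded it would be 23.5 V; the load pulls it down.)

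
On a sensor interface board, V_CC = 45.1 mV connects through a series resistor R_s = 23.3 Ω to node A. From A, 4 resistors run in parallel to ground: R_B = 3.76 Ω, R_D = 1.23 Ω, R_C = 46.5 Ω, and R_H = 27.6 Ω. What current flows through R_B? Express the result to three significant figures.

I ≈ 0.436 mA

Combine the parallel branches: R_p = (1/3.76 + 1/1.23 + 1/46.5 + 1/27.6)⁻¹ = 0.8797 Ω.
V_A = 45.1 × 0.8797/24.18 = 1.641 mV.
I(R_B) = V_A / R_B = 1.641/3.76 = 0.4364 mA.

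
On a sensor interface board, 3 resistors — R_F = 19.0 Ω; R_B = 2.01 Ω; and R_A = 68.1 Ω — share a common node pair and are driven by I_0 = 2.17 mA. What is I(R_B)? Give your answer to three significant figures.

ΣG = 1/19.0 + 1/2.01 + 1/68.1 = 0.5648.
R_B takes the fraction G_k/ΣG = 0.4975/0.5648 = 0.8808, so I = 2.17 × 0.8808 = 1.911 mA.

I ≈ 1.91 mA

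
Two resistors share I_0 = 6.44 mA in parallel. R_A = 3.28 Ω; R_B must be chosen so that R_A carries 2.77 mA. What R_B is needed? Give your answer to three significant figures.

In a two-way split, I_A/I_0 = R_B/(R_A + R_B).
With f = 0.4301, R_B = R_A · f/(1−f) = 3.28 × 0.7548 = 2.476 Ω.

R_B ≈ 2.48 Ω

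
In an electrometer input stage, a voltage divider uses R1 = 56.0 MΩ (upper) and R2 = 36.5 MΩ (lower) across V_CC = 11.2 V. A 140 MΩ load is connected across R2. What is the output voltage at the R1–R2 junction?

V_out ≈ 3.82 V

The load sits in parallel with R2, giving an effective lower resistance R2' = R2·R_L/(R2+R_L) = 28.95 MΩ.
Then V_out = V_CC · R2'/(R1 + R2') = 11.2 × 28.95/84.95 = 3.817 V.
(Unloaded it would be 4.42 V; the load pulls it down.)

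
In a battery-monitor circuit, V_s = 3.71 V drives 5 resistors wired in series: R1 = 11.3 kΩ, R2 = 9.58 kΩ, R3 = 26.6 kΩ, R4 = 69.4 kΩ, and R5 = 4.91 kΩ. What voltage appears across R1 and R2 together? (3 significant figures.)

Total series resistance ΣR = 11.3 + 9.58 + 26.6 + 69.4 + 4.91 = 121.8 kΩ.
R_{R1..R2} = 11.3 + 9.58 = 20.88 kΩ.
Voltage divider: V = V_s · (20.88 / 121.8) = 3.71 × 0.1714 = 0.6361 V.

V ≈ 0.636 V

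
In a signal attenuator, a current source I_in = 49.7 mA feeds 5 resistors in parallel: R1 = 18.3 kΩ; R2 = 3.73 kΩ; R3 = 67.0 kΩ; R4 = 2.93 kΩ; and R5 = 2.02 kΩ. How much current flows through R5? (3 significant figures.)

I ≈ 21.0 mA

ΣG = 1/18.3 + 1/3.73 + 1/67.0 + 1/2.93 + 1/2.02 = 1.174.
Current divider: I(R5) = I_in · G_k/ΣG = 49.7 × (0.4950/1.174) = 49.7 × 0.4217 = 20.96 mA.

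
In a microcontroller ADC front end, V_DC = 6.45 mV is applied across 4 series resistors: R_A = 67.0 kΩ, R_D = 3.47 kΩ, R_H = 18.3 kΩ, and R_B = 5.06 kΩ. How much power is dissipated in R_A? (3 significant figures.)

The common current is I = 6.45/93.83 = 0.06874 µA.
P(R_A) = I²·R_A = (0.06874)² × 67.0 = 0.3166 nW.

P ≈ 0.317 nW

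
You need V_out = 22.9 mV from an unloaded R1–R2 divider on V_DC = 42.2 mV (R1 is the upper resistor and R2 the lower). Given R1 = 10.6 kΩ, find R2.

The divider ratio is R2/(R1+R2) = 22.9/42.2 = 0.5427.
Rearranging, R2 = R1·k/(1−k) = 10.6 × 1.187 = 12.58 kΩ.

R2 ≈ 12.6 kΩ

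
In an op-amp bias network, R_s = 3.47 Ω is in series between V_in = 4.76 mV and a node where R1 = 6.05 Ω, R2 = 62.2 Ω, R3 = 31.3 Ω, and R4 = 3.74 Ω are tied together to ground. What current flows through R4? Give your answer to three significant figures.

Combine the parallel branches: R_p = (1/6.05 + 1/62.2 + 1/31.3 + 1/3.74)⁻¹ = 2.080 Ω.
V_A by voltage divider: V_A = 4.76 × 2.080/(3.47 + 2.080) = 1.784 mV.
Branch current I = V_A/R4 = 1.784/3.74 = 0.4770 mA.
(Equivalently: I_total = 0.8576 mA, then current-divider fraction G_k/ΣG = 0.5562.)

I ≈ 0.477 mA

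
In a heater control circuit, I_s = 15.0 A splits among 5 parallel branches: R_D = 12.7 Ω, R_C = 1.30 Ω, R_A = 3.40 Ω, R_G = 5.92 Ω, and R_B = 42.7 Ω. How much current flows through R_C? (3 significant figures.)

I ≈ 8.65 A

ΣG = 1/12.7 + 1/1.30 + 1/3.40 + 1/5.92 + 1/42.7 = 1.334.
By the current-divider rule, I = I_s · G_k/ΣG = 15.0 × 0.5765 = 8.647 A.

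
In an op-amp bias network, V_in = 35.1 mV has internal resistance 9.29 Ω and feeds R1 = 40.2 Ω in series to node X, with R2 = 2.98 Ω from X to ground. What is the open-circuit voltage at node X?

V_th ≈ 1.99 mV

R1' = 9.29 + 40.2 = 49.49 Ω (source resistance + R1).
With X open, the divider is unloaded: V_th = 35.1 × 2.98/52.47 = 1.993 mV.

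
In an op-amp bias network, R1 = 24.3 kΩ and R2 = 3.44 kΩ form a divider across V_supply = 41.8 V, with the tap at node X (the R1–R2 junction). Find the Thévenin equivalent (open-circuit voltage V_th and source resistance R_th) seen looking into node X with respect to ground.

V_th ≈ 5.18 V, R_th ≈ 3.01 kΩ

Open-circuit (no load on X): V_th = V_supply · R2/(R1 + R2) = 41.8 × 3.44/(24.30 + 3.44) = 5.184 V.
Zeroing V_supply shorts the top of R1 to ground, so R_th = R1 ‖ R2 = 3.013 kΩ.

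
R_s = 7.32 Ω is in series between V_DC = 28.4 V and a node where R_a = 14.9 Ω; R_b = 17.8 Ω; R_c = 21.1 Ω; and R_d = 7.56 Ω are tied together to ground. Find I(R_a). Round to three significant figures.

Parallel bank: R_p = 1/(1/14.9 + 1/17.8 + 1/21.1 + 1/7.56) = 3.301 Ω.
V_A by voltage divider: V_A = 28.4 × 3.301/(7.32 + 3.301) = 8.826 V.
Branch current I = V_A/R_a = 8.826/14.9 = 0.5924 A.

I ≈ 0.592 A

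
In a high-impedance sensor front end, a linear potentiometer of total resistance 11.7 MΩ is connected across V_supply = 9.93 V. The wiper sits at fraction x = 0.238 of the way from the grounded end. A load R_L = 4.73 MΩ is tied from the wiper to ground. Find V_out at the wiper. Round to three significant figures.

V_out ≈ 1.63 V

Lower segment x·R_p = 2.785 MΩ; upper segment (1−x)·R_p = 8.915 MΩ.
(x·R_p) ‖ R_L = 1.753 MΩ.
Loaded-divider output: V_out = 9.93 × 0.1643 = 1.631 V.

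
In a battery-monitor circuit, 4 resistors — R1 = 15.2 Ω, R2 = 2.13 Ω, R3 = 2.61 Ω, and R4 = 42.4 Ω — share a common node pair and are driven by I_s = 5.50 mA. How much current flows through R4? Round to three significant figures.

Conductances: ΣG = 1/15.2 + 1/2.13 + 1/2.61 + 1/42.4 = 0.9420 (1/Ω).
R4 takes the fraction G_k/ΣG = 0.02358/0.9420 = 0.02504, so I = 5.50 × 0.02504 = 0.1377 mA.

I ≈ 0.138 mA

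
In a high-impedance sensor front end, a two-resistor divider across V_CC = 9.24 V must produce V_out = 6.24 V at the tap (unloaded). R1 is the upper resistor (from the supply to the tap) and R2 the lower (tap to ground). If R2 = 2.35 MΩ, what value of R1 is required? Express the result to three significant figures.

The divider ratio is R2/(R1+R2) = 6.24/9.24 = 0.6753.
R1 = R2·(1/k − 1) = 2.35 × 0.4808 = 1.130 MΩ.

R1 ≈ 1.13 MΩ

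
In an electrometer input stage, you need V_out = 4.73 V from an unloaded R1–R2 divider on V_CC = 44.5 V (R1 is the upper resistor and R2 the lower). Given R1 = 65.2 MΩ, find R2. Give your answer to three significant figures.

R2 ≈ 7.75 MΩ

V_out/V_CC = R2/(R1+R2) = 0.1063.
Rearranging, R2 = R1·k/(1−k) = 65.2 × 0.1189 = 7.754 MΩ.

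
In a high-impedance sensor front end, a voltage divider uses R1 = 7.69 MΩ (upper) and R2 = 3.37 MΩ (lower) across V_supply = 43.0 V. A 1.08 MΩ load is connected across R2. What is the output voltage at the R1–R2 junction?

V_out ≈ 4.13 V

First combine the lower leg with the load: R2 ‖ R_L = 0.8179 MΩ.
Then V_out = V_supply · R2'/(R1 + R2') = 43.0 × 0.8179/8.508 = 4.134 V.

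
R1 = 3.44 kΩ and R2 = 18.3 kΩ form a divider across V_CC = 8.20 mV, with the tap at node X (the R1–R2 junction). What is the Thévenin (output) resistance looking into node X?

R_th ≈ 2.90 kΩ

With V_CC suppressed (replaced by a short), R_th = R1 ‖ R2 = (3.440 × 18.3)/(3.440 + 18.3) = 2.896 kΩ.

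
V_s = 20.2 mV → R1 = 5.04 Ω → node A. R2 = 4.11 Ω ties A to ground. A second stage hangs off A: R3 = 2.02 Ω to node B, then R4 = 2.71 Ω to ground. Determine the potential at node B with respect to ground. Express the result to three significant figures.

V_B ≈ 3.52 mV

Looking into the second stage from A: R3 + R4 = 4.730 Ω appears in parallel with R2.
Effective lower resistance at A: R2 ‖ 4.730 = 2.199 Ω.
V_A = 20.2 × 2.199/(5.04 + 2.199) = 6.136 mV.
V_B = V_A × 0.5729 = 3.516 mV.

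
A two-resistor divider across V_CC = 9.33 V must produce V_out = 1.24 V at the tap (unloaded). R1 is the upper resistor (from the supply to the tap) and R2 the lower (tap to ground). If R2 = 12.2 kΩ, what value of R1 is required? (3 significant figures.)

R1 ≈ 79.6 kΩ

Required fraction k = V_out/V_CC = 0.1329.
R1 = R2·(1/k − 1) = 12.2 × 6.524 = 79.60 kΩ.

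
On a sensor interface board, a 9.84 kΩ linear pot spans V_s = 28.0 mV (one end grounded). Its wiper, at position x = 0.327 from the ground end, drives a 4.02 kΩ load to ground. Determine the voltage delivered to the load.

V_out ≈ 5.95 mV

The pot divides into 6.622 kΩ above the wiper and 3.218 kΩ below.
R_L loads the lower segment: effective lower R = 1.787 kΩ.
Loaded-divider output: V_out = 28.0 × 0.2125 = 5.951 mV.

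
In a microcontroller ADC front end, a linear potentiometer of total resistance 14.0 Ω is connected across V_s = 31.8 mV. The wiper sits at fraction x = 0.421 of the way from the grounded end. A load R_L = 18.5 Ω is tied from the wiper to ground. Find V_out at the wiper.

The pot divides into 8.106 Ω above the wiper and 5.894 Ω below.
Lower segment in parallel with the load: 5.894 ‖ 18.5 = 4.470 Ω.
V_out = 31.8 × 4.470/(8.106 + 4.470) = 11.30 mV.

V_out ≈ 11.3 mV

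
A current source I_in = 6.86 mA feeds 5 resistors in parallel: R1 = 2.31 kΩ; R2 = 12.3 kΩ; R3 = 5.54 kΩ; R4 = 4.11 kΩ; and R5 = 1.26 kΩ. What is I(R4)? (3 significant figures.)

Total conductance ΣG = 1/2.31 + 1/12.3 + 1/5.54 + 1/4.11 + 1/1.26 = 1.732 (units of 1/kΩ).
By the current-divider rule, I = I_in · G_k/ΣG = 6.86 × 0.1405 = 0.9639 mA.

I ≈ 0.964 mA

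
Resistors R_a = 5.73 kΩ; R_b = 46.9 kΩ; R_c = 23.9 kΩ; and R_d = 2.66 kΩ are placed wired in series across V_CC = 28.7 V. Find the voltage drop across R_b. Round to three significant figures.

V ≈ 17.0 V

ΣR = 5.73 + 46.9 + 23.9 + 2.66 = 79.19 kΩ.
Voltage divider: V = V_CC · (46.90 / 79.19) = 28.7 × 0.5922 = 17.00 V.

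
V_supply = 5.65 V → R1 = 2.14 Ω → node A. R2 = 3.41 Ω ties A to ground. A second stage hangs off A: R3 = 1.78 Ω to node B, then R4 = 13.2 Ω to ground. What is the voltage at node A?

V_A ≈ 3.19 V

Node A sees R2 in parallel with the series input of stage 2, R3 + R4 = 14.98 Ω.
Effective lower resistance at A: R2 ‖ 14.98 = 2.778 Ω.
So V_A = 5.65 × 0.5648 = 3.191 V.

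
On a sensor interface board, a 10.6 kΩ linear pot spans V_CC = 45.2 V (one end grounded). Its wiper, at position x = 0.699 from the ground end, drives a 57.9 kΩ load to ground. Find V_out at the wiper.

V_out ≈ 30.4 V

Split the track: R_lower = x·R_p = 7.409 kΩ, R_upper = (1−x)·R_p = 3.191 kΩ.
(x·R_p) ‖ R_L = 6.569 kΩ.
V_out = 45.2 × 6.569/(3.191 + 6.569) = 30.42 V.
(Unloaded: V_out = x·V_CC = 31.6 V.)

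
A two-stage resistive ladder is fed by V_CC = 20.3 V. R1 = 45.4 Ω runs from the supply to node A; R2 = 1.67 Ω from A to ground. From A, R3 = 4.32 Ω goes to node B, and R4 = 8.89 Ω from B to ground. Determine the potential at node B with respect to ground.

V_B ≈ 0.432 V

The second stage (R3 + R4 = 13.21 Ω) loads node A in parallel with R2.
Effective lower resistance at A: R2 ‖ 13.21 = 1.483 Ω.
First divider: V_A = V_CC · 1.483/(45.4 + 1.483) = 0.6419 V.
V_B = V_A × 0.6730 = 0.4320 V.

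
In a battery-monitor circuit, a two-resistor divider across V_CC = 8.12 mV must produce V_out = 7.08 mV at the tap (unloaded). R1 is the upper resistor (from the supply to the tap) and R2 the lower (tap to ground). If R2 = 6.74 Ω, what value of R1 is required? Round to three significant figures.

R1 ≈ 0.990 Ω

Required fraction k = V_out/V_CC = 0.8719.
So R1 = R2 · (V_CC/V_out − 1) = 6.74 × (8.12/7.08 − 1) = 6.74 × 0.1469 = 0.9901 Ω.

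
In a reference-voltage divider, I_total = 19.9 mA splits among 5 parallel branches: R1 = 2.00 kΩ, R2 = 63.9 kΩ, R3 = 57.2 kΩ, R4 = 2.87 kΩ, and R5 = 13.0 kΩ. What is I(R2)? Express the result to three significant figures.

I ≈ 0.325 mA

ΣG = 1/2.00 + 1/63.9 + 1/57.2 + 1/2.87 + 1/13.0 = 0.9585.
By the current-divider rule, I = I_total · G_k/ΣG = 19.9 × 0.01633 = 0.3249 mA.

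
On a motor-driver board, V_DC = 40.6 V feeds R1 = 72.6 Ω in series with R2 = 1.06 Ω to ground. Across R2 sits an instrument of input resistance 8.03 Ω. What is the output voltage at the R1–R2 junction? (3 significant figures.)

The load sits in parallel with R2, giving an effective lower resistance R2' = R2·R_L/(R2+R_L) = 0.9364 Ω.
Now apply the divider: V_out = 40.6 × 0.01273 = 0.5170 V.
(Unloaded it would be 0.584 V; the load pulls it down.)

V_out ≈ 0.517 V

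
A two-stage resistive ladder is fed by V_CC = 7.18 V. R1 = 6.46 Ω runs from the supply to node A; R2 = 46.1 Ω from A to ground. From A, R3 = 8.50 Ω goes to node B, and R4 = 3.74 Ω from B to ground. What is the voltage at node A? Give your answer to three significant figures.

V_A ≈ 4.30 V

Node A sees R2 in parallel with the series input of stage 2, R3 + R4 = 12.24 Ω.
Effective lower resistance at A: R2 ‖ 12.24 = 9.672 Ω.
So V_A = 7.18 × 0.5996 = 4.305 V.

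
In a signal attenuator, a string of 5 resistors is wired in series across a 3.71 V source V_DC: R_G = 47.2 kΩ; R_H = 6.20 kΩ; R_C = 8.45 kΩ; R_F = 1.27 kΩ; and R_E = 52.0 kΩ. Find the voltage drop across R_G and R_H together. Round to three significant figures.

ΣR = 47.2 + 6.20 + 8.45 + 1.27 + 52.0 = 115.1 kΩ.
R_{R_G..R_H} = 47.2 + 6.20 = 53.40 kΩ.
By the voltage-divider rule, V = 3.71 × 53.40/115.1 = 1.721 V.

V ≈ 1.72 V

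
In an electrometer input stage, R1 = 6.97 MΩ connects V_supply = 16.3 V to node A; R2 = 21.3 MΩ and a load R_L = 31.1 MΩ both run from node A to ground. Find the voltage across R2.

V_out ≈ 10.5 V

The load sits in parallel with R2, giving an effective lower resistance R2' = R2·R_L/(R2+R_L) = 12.64 MΩ.
Now apply the divider: V_out = 16.3 × 0.6446 = 10.51 V.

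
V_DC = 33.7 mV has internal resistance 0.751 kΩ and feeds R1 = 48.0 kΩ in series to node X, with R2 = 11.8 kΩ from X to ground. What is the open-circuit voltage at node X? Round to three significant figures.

V_th ≈ 6.57 mV

R1' = 0.751 + 48.0 = 48.75 kΩ (source resistance + R1).
V_th is the unloaded tap voltage: V_DC · R2/(R1'+R2) = 33.7 × 0.1949 = 6.567 mV.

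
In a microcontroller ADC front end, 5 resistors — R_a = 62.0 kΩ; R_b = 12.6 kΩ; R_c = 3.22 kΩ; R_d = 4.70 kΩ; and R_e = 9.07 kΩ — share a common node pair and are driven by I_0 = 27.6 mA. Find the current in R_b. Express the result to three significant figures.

Conductances: ΣG = 1/62.0 + 1/12.6 + 1/3.22 + 1/4.70 + 1/9.07 = 0.7291 (1/kΩ).
Current divider: I(R_b) = I_0 · G_k/ΣG = 27.6 × (0.07937/0.7291) = 27.6 × 0.1089 = 3.004 mA.

I ≈ 3.00 mA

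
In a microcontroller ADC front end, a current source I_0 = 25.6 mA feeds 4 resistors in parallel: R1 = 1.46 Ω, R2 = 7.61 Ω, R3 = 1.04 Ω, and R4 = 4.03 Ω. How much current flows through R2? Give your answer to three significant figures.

Conductances: ΣG = 1/1.46 + 1/7.61 + 1/1.04 + 1/4.03 = 2.026 (1/Ω).
Current divider: I(R2) = I_0 · G_k/ΣG = 25.6 × (0.1314/2.026) = 25.6 × 0.06486 = 1.660 mA.

I ≈ 1.66 mA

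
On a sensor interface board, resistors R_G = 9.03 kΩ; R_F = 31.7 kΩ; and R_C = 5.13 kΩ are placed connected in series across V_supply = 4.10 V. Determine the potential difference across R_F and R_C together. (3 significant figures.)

V ≈ 3.29 V

Total series resistance ΣR = 9.03 + 31.7 + 5.13 = 45.86 kΩ.
R_{R_F..R_C} = 31.7 + 5.13 = 36.83 kΩ.
Voltage divider: V = V_supply · (36.83 / 45.86) = 4.10 × 0.8031 = 3.293 V.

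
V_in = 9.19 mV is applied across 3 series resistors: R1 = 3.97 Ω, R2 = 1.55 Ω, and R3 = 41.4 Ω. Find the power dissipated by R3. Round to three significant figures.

P ≈ 1.59 µW

Series current I = V_in/ΣR = 9.19/46.92 = 0.1959 mA.
P = I²R = 0.03836 × 41.4 = 1.588 µW.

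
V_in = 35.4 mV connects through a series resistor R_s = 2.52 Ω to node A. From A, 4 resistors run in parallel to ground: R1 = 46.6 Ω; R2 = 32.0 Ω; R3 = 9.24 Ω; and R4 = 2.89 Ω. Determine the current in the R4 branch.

I ≈ 5.38 mA

Combine the parallel branches: R_p = (1/46.6 + 1/32.0 + 1/9.24 + 1/2.89)⁻¹ = 1.973 Ω.
V_A = 35.4 × 1.973/4.493 = 15.54 mV.
Branch current I = V_A/R4 = 15.54/2.89 = 5.378 mA.
(Check via current divider: I_total = 7.880 mA; share G_k/ΣG = 0.6825 → same result.)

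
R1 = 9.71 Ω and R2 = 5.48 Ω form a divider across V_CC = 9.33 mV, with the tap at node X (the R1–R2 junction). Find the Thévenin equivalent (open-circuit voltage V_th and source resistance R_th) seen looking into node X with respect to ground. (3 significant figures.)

V_th ≈ 3.37 mV, R_th ≈ 3.50 Ω

V_th is the unloaded tap voltage: V_CC · R2/(R1+R2) = 9.33 × 0.3608 = 3.366 mV.
Looking into X with the source shorted: R_th = R1·R2/(R1+R2) = 9.710 × 5.48/15.19 = 3.503 Ω.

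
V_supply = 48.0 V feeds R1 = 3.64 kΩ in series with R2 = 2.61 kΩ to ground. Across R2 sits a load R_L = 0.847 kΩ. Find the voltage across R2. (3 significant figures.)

R2 ‖ R_L = (2.61 × 0.847)/(2.61 + 0.847) = 0.6395 kΩ.
Then V_out = V_supply · R2'/(R1 + R2') = 48.0 × 0.6395/4.279 = 7.173 V.
(Unloaded it would be 20.0 V; the load pulls it down.)

V_out ≈ 7.17 V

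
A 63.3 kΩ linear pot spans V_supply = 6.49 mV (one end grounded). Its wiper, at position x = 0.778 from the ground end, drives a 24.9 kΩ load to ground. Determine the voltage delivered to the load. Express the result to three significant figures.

Split the track: R_lower = x·R_p = 49.25 kΩ, R_upper = (1−x)·R_p = 14.05 kΩ.
(x·R_p) ‖ R_L = 16.54 kΩ.
V_out = 6.49 × 16.54/(14.05 + 16.54) = 3.509 mV.

V_out ≈ 3.51 mV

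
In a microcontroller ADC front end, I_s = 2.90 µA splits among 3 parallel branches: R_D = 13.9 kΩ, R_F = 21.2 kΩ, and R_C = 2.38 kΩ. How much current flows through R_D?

I ≈ 0.387 µA

Conductances: ΣG = 1/13.9 + 1/21.2 + 1/2.38 = 0.5393 (1/kΩ).
By the current-divider rule, I = I_s · G_k/ΣG = 2.90 × 0.1334 = 0.3869 µA.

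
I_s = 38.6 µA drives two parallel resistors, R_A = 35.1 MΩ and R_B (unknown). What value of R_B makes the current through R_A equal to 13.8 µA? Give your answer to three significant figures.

R_B ≈ 19.5 MΩ

Two-branch current divider: I_A = I_s · R_B/(R_A + R_B).
With f = 0.3575, R_B = R_A · f/(1−f) = 35.1 × 0.5565 = 19.53 MΩ.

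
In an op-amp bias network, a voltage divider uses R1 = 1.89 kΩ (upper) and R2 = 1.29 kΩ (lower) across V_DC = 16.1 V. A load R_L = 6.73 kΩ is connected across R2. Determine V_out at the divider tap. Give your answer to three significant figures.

V_out ≈ 5.86 V

The load sits in parallel with R2, giving an effective lower resistance R2' = R2·R_L/(R2+R_L) = 1.083 kΩ.
Now apply the divider: V_out = 16.1 × 0.3642 = 5.863 V.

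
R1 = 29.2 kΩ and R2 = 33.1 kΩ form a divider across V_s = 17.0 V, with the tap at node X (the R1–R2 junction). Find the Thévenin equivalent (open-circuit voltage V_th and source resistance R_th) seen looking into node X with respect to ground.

V_th ≈ 9.03 V, R_th ≈ 15.5 kΩ

V_th is the unloaded tap voltage: V_s · R2/(R1+R2) = 17.0 × 0.5313 = 9.032 V.
With V_s suppressed (replaced by a short), R_th = R1 ‖ R2 = (29.20 × 33.1)/(29.20 + 33.1) = 15.51 kΩ.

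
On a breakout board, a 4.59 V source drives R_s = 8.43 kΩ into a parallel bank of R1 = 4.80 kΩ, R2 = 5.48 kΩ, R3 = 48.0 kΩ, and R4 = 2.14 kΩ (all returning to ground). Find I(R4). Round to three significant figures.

I ≈ 0.255 mA

Combine the parallel branches: R_p = (1/4.80 + 1/5.48 + 1/48.0 + 1/2.14)⁻¹ = 1.138 kΩ.
Node voltage V_A = V_s · R_p/(R_s + R_p) = 4.59 × 0.1189 = 0.5458 V.
I(R4) = V_A / R4 = 0.5458/2.14 = 0.2551 mA.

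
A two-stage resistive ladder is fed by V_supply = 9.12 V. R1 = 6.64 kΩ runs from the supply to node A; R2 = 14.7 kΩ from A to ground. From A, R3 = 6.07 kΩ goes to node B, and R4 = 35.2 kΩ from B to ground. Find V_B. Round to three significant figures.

V_B ≈ 4.82 V

Node A sees R2 in parallel with the series input of stage 2, R3 + R4 = 41.27 kΩ.
Effective lower resistance at A: R2 ‖ 41.27 = 10.84 kΩ.
So V_A = 9.12 × 0.6201 = 5.655 V.
V_B = V_A × 0.8529 = 4.824 V.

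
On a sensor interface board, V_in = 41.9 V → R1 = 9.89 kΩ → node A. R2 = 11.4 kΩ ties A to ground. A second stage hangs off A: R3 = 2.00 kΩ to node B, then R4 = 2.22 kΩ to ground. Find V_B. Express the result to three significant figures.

V_B ≈ 5.23 V

Node A sees R2 in parallel with the series input of stage 2, R3 + R4 = 4.220 kΩ.
Effective lower resistance at A: R2 ‖ 4.220 = 3.080 kΩ.
So V_A = 41.9 × 0.2375 = 9.950 V.
V_B = V_A × 0.5261 = 5.234 V.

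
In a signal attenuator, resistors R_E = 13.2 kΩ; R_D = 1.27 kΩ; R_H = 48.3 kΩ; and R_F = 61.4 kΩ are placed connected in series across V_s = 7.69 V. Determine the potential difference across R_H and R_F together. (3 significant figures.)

V ≈ 6.79 V

ΣR = 13.2 + 1.27 + 48.3 + 61.4 = 124.2 kΩ.
R_{R_H..R_F} = 48.3 + 61.4 = 109.7 kΩ.
V = V_s · R/ΣR = 7.69 × 0.8835 = 6.794 V.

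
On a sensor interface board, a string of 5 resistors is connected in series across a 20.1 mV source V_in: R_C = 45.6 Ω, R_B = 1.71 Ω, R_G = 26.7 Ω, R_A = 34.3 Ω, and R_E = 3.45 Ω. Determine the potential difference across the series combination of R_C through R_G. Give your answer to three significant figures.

V ≈ 13.3 mV

ΣR = 45.6 + 1.71 + 26.7 + 34.3 + 3.45 = 111.8 Ω.
R_{R_C..R_G} = 45.6 + 1.71 + 26.7 = 74.01 Ω.
By the voltage-divider rule, V = 20.1 × 74.01/111.8 = 13.31 mV.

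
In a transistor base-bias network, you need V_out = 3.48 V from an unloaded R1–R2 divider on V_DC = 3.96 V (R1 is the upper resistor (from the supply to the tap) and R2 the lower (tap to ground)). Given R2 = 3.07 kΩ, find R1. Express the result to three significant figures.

Required fraction k = V_out/V_DC = 0.8788.
R1 = R2·(1/k − 1) = 3.07 × 0.1379 = 0.4234 kΩ.

R1 ≈ 0.423 kΩ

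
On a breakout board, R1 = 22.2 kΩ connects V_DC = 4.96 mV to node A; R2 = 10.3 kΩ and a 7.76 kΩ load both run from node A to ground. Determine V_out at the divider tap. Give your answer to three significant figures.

R2 ‖ R_L = (10.3 × 7.76)/(10.3 + 7.76) = 4.426 kΩ.
Voltage divider with the loaded lower leg: V_out = 4.96 × 4.426/(22.2 + 4.426) = 4.96 × 0.1662 = 0.8244 mV.
(Unloaded it would be 1.57 mV; the load pulls it down.)

V_out ≈ 0.824 mV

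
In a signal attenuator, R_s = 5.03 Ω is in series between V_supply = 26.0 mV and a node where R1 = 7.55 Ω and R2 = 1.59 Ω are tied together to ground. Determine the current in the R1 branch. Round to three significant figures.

I ≈ 0.713 mA

Combine the parallel branches: R_p = (1/7.55 + 1/1.59)⁻¹ = 1.313 Ω.
V_A by voltage divider: V_A = 26.0 × 1.313/(5.03 + 1.313) = 5.383 mV.
Branch current I = V_A/R1 = 5.383/7.55 = 0.7130 mA.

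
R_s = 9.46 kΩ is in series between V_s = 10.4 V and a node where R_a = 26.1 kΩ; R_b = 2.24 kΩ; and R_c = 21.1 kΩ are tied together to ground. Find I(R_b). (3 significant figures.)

Parallel bank: R_p = 1/(1/26.1 + 1/2.24 + 1/21.1) = 1.879 kΩ.
Node voltage V_A = V_s · R_p/(R_s + R_p) = 10.4 × 0.1657 = 1.724 V.
I(R_b) = V_A / R_b = 1.724/2.24 = 0.7694 mA.

I ≈ 0.769 mA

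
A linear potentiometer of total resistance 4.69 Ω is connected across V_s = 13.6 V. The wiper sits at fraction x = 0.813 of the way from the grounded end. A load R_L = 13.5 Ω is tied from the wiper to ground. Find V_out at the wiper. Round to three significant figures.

V_out ≈ 10.5 V

Split the track: R_lower = x·R_p = 3.813 Ω, R_upper = (1−x)·R_p = 0.8770 Ω.
(x·R_p) ‖ R_L = 2.973 Ω.
Loaded-divider output: V_out = 13.6 × 0.7722 = 10.50 V.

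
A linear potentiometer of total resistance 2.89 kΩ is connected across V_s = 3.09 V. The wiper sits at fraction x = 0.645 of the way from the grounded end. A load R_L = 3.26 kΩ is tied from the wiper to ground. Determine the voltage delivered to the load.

Split the track: R_lower = x·R_p = 1.864 kΩ, R_upper = (1−x)·R_p = 1.026 kΩ.
(x·R_p) ‖ R_L = 1.186 kΩ.
V_out = 3.09 × 1.186/(1.026 + 1.186) = 1.657 V.

V_out ≈ 1.66 V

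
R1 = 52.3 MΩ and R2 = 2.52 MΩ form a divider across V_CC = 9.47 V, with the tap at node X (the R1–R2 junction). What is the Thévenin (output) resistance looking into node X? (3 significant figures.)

R_th ≈ 2.40 MΩ

Zeroing V_CC shorts the top of R1 to ground, so R_th = R1 ‖ R2 = 2.404 MΩ.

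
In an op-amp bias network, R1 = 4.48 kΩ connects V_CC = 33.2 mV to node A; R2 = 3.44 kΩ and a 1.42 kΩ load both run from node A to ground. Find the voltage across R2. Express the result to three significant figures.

V_out ≈ 6.08 mV

The load sits in parallel with R2, giving an effective lower resistance R2' = R2·R_L/(R2+R_L) = 1.005 kΩ.
Now apply the divider: V_out = 33.2 × 0.1832 = 6.084 mV.
(Unloaded it would be 14.4 mV; the load pulls it down.)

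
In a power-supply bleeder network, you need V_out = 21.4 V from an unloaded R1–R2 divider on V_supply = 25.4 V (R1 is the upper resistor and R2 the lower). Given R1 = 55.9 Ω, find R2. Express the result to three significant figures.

Required fraction k = V_out/V_supply = 0.8425.
So R2 = R1 · V_out/(V_supply − V_out) = 55.9 × 21.4/(25.4 − 21.4) = 55.9 × 5.350 = 299.1 Ω.

R2 ≈ 299 Ω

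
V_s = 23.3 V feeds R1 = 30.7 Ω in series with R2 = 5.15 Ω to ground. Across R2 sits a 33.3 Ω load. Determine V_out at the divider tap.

V_out ≈ 2.96 V

R2 ‖ R_L = (5.15 × 33.3)/(5.15 + 33.3) = 4.460 Ω.
Now apply the divider: V_out = 23.3 × 0.1269 = 2.956 V.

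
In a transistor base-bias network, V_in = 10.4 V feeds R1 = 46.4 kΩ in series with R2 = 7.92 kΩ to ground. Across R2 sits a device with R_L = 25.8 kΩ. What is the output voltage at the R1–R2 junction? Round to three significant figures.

The load sits in parallel with R2, giving an effective lower resistance R2' = R2·R_L/(R2+R_L) = 6.060 kΩ.
Now apply the divider: V_out = 10.4 × 0.1155 = 1.201 V.

V_out ≈ 1.20 V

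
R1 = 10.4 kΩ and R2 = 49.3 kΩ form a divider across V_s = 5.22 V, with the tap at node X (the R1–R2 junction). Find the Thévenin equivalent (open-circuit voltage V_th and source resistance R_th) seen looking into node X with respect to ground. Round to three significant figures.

V_th is the unloaded tap voltage: V_s · R2/(R1+R2) = 5.22 × 0.8258 = 4.311 V.
With V_s suppressed (replaced by a short), R_th = R1 ‖ R2 = (10.40 × 49.3)/(10.40 + 49.3) = 8.588 kΩ.

V_th ≈ 4.31 V, R_th ≈ 8.59 kΩ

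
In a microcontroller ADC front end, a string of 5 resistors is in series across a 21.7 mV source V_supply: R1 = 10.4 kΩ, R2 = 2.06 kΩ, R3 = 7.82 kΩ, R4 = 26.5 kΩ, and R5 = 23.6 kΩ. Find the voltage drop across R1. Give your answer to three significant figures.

ΣR = 10.4 + 2.06 + 7.82 + 26.5 + 23.6 = 70.38 kΩ.
Voltage divider: V = V_supply · (10.40 / 70.38) = 21.7 × 0.1478 = 3.207 mV.

V ≈ 3.21 mV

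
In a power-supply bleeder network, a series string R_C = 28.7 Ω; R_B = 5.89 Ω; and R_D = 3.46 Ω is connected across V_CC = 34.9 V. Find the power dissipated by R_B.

The common current is I = 34.9/38.05 = 0.9172 A.
P = I²R = 0.8413 × 5.89 = 4.955 W.

P ≈ 4.96 W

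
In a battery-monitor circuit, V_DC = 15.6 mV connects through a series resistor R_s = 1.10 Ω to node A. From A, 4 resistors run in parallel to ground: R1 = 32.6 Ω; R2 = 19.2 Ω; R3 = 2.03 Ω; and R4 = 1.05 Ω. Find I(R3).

I ≈ 2.87 mA

Equivalent of the parallel group: R_p = 0.6546 Ω.
V_A by voltage divider: V_A = 15.6 × 0.6546/(1.10 + 0.6546) = 5.820 mV.
I(R3) = V_A / R3 = 5.820/2.03 = 2.867 mA.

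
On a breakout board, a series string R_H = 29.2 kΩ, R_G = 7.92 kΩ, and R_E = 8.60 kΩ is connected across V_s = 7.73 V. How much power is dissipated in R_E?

P ≈ 0.246 mW

ΣR = 45.72 kΩ → I = 7.73/45.72 = 0.1691 mA.
P = I²R = 0.02859 × 8.60 = 0.2458 mW.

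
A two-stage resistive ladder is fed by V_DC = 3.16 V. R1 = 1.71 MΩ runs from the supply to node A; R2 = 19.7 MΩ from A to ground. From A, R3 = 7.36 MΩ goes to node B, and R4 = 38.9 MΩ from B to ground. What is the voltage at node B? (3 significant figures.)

Node A sees R2 in parallel with the series input of stage 2, R3 + R4 = 46.26 MΩ.
R2 ‖ (R3+R4) = 13.82 MΩ.
So V_A = 3.16 × 0.8899 = 2.812 V.
Then the unloaded second divider: V_B = V_A × R4/(R3+R4) = 2.812 × 0.8409 = 2.365 V.

V_B ≈ 2.36 V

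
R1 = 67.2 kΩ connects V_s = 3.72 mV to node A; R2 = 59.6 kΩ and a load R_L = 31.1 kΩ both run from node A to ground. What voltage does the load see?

V_out ≈ 0.867 mV

R2 ‖ R_L = (59.6 × 31.1)/(59.6 + 31.1) = 20.44 kΩ.
Now apply the divider: V_out = 3.72 × 0.2332 = 0.8675 mV.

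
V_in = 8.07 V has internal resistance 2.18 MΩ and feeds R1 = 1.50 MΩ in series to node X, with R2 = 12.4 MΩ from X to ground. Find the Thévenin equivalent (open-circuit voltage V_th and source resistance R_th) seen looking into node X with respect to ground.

R1' = 2.18 + 1.50 = 3.680 MΩ (source resistance + R1).
Open-circuit (no load on X): V_th = V_in · R2/(R1' + R2) = 8.07 × 12.4/(3.680 + 12.4) = 6.223 V.
Zeroing V_in shorts the top of R1' to ground, so R_th = R1' ‖ R2 = 2.838 MΩ.

V_th ≈ 6.22 V, R_th ≈ 2.84 MΩ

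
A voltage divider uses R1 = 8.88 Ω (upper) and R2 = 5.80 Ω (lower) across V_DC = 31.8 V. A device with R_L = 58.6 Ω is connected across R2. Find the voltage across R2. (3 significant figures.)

V_out ≈ 11.9 V

R2 ‖ R_L = (5.80 × 58.6)/(5.80 + 58.6) = 5.278 Ω.
Voltage divider with the loaded lower leg: V_out = 31.8 × 5.278/(8.88 + 5.278) = 31.8 × 0.3728 = 11.85 V.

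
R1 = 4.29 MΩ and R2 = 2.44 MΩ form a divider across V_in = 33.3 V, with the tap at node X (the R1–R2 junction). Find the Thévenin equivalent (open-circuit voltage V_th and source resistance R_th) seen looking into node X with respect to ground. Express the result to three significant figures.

With X open, the divider is unloaded: V_th = 33.3 × 2.44/6.730 = 12.07 V.
Looking into X with the source shorted: R_th = R1·R2/(R1+R2) = 4.290 × 2.44/6.730 = 1.555 MΩ.

V_th ≈ 12.1 V, R_th ≈ 1.56 MΩ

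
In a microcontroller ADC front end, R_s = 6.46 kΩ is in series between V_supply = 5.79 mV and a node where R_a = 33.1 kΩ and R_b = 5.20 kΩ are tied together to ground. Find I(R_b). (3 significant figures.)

I ≈ 0.457 µA

Combine the parallel branches: R_p = (1/33.1 + 1/5.20)⁻¹ = 4.494 kΩ.
V_A = 5.79 × 4.494/10.95 = 2.375 mV.
Branch current I = V_A/R_b = 2.375/5.20 = 0.4568 µA.
(Equivalently: I_total = 0.5286 µA, then current-divider fraction G_k/ΣG = 0.8642.)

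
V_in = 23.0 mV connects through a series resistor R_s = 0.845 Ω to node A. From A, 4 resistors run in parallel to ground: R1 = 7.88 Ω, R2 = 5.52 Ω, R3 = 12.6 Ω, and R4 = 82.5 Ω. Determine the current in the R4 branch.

I ≈ 0.208 mA

Equivalent of the parallel group: R_p = 2.503 Ω.
V_A by voltage divider: V_A = 23.0 × 2.503/(0.845 + 2.503) = 17.19 mV.
I(R4) = V_A / R4 = 17.19/82.5 = 0.2084 mA.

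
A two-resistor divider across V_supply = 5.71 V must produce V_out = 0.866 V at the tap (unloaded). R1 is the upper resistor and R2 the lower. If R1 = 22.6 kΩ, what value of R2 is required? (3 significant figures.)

Required fraction k = V_out/V_supply = 0.1517.
So R2 = R1 · V_out/(V_supply − V_out) = 22.6 × 0.866/(5.71 − 0.866) = 22.6 × 0.1788 = 4.040 kΩ.

R2 ≈ 4.04 kΩ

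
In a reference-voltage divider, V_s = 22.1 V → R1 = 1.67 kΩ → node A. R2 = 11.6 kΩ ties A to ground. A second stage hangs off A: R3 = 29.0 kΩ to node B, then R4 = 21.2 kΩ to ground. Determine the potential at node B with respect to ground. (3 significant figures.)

V_B ≈ 7.93 V

Looking into the second stage from A: R3 + R4 = 50.20 kΩ appears in parallel with R2.
R2 ‖ (R3+R4) = 9.423 kΩ.
V_A = 22.1 × 9.423/(1.67 + 9.423) = 18.77 V.
Stage 2 is unloaded, so V_B = V_A · R4/(R3+R4) = 18.77 × 21.2/50.20 = 7.928 V.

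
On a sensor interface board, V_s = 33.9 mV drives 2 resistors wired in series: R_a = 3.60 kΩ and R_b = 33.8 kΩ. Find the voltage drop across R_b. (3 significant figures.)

V ≈ 30.6 mV

ΣR = 3.60 + 33.8 = 37.40 kΩ.
V = V_s · R/ΣR = 33.9 × 0.9037 = 30.64 mV.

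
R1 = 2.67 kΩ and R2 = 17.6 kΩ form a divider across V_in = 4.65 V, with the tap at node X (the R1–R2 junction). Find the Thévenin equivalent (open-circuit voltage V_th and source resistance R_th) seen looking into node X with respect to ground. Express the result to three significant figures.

V_th is the unloaded tap voltage: V_in · R2/(R1+R2) = 4.65 × 0.8683 = 4.037 V.
Looking into X with the source shorted: R_th = R1·R2/(R1+R2) = 2.670 × 17.6/20.27 = 2.318 kΩ.

V_th ≈ 4.04 V, R_th ≈ 2.32 kΩ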